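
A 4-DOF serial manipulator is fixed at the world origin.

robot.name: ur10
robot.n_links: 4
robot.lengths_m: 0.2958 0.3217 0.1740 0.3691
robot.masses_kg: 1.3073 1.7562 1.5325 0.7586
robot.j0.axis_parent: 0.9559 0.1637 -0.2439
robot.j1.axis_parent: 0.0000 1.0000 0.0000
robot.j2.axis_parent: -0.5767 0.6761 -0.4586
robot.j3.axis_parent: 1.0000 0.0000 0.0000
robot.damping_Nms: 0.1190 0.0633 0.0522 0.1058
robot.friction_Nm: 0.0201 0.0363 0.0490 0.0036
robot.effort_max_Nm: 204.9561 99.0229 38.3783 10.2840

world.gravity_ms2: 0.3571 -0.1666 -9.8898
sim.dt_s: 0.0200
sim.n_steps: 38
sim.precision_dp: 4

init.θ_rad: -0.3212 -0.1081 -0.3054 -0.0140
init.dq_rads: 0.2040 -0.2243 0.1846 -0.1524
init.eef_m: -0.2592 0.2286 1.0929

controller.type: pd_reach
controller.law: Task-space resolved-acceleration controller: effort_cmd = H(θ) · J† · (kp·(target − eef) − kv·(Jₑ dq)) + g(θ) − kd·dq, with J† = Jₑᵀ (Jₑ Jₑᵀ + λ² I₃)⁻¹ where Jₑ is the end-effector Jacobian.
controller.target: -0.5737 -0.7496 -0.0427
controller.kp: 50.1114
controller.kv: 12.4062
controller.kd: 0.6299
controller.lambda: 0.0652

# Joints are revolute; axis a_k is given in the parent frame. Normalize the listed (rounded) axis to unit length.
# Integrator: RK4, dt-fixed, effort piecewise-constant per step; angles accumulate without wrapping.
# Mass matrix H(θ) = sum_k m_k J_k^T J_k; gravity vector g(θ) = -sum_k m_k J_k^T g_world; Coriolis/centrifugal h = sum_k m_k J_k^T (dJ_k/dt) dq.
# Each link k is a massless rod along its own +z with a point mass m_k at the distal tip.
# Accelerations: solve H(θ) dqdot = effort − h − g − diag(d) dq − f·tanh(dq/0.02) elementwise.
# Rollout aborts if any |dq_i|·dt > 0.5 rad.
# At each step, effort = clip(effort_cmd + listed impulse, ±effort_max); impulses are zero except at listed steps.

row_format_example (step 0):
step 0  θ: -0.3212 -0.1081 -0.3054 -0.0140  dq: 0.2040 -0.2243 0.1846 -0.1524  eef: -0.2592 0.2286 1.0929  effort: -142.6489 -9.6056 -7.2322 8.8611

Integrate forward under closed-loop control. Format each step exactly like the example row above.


step 1  θ: -0.3466 -0.0918 -0.3728 0.0141  dq: -2.7457 1.8096 -6.9771 2.7833  eef: -0.2657 0.2181 1.0874  effort: -140.1593 -12.1581 0.7914 4.9448
step 2  θ: -0.4259 -0.0486 -0.5555 0.0959  dq: -5.1788 2.4185 -11.4053 5.0297  eef: -0.2735 0.1956 1.0656  effort: -66.3576 -29.4729 -1.9430 2.2232
step 3  θ: -0.5393 -0.0122 -0.7948 0.2008  dq: -6.1618 1.1649 -12.6381 5.2380  eef: -0.2726 0.1712 1.0221  effort: 14.2677 -36.8688 -5.5106 0.0662
step 4  θ: -0.6604 -0.0099 -1.0426 0.2917  dq: -5.9766 -0.9467 -12.2967 3.7733  eef: -0.2642 0.1517 0.9634  effort: 52.7395 -35.8316 -4.7542 -1.9748
step 5  θ: -0.7734 -0.0518 -1.2797 0.3467  dq: -5.3603 -3.2612 -11.5288 1.7160  eef: -0.2543 0.1372 0.9000  effort: 64.5522 -32.0754 -1.6020 -3.6870
step 6  θ: -0.8734 -0.1400 -1.4988 0.3601  dq: -4.6617 -5.5704 -10.4154 -0.3513  eef: -0.2475 0.1253 0.8392  effort: 63.7819 -27.3810 1.9449 -4.7447
step 7  θ: -0.9602 -0.2726 -1.6907 0.3351  dq: -4.0450 -7.6719 -8.7404 -2.0635  eef: -0.2466 0.1134 0.7840  effort: 57.5195 -21.7390 4.6280 -5.0523
step 8  θ: -1.0366 -0.4427 -1.8427 0.2817  dq: -3.6334 -9.2836 -6.3820 -3.1250  eef: -0.2530 0.0996 0.7350  effort: 49.0708 -15.5679 5.7066 -4.7556
step 9  θ: -1.1080 -0.6381 -1.9420 0.2147  dq: -3.5451 -10.1885 -3.4756 -3.3991  eef: -0.2670 0.0820 0.6914  effort: 40.1084 -10.3646 5.0490 -4.1380
step 10  θ: -1.1819 -0.8446 -1.9808 0.1489  dq: -3.8850 -10.3900 -0.3422 -3.0381  eef: -0.2879 0.0592 0.6515  effort: 31.7035 -7.1070 3.0690 -3.4117
step 11  θ: -1.2676 -1.0495 -1.9574 0.0932  dq: -4.7405 -10.0369 2.7181 -2.4521  eef: -0.3138 0.0304 0.6140  effort: 24.5706 -5.5161 0.3813 -2.5942
step 12  θ: -1.3761 -1.2431 -1.8749 0.0478  dq: -6.1679 -9.2565 5.5539 -2.1023  eef: -0.3424 -0.0044 0.5775  effort: 18.8935 -4.8371 -2.5361 -1.5887
step 13  θ: -1.5187 -1.4174 -1.7389 0.0036  dq: -8.1278 -8.1118 8.0128 -2.4028  eef: -0.3708 -0.0445 0.5418  effort: 14.3439 -4.1604 -5.2970 -0.2720
step 14  θ: -1.7037 -1.5655 -1.5595 -0.0547  dq: -10.3382 -6.6524 9.8306 -3.5454  eef: -0.3973 -0.0887 0.5083  effort: 11.2013 -1.9006 -7.6362 1.3504
step 15  θ: -1.9299 -1.6817 -1.3532 -0.1422  dq: -12.1398 -4.9519 10.6315 -5.2654  eef: -0.4212 -0.1352 0.4790  effort: 11.3660 2.6739 -9.2391 2.9461
step 16  θ: -2.1796 -1.7624 -1.1436 -0.2626  dq: -12.6204 -3.1453 10.1477 -6.6966  eef: -0.4433 -0.1815 0.4548  effort: 13.4919 4.4563 -9.3022 3.8269
step 17  θ: -2.4230 -1.8088 -0.9532 -0.4002  dq: -11.5431 -1.5413 8.7540 -6.9271  eef: -0.4640 -0.2245 0.4340  effort: 13.7536 1.3316 -7.9338 3.5711
step 18  θ: -2.6361 -1.8274 -0.7934 -0.5313  dq: -9.6664 -0.3496 7.1560 -6.1051  eef: -0.4833 -0.2623 0.4142  effort: 12.1621 -3.1083 -6.2396 2.6379
step 19  θ: -2.8101 -1.8260 -0.6643 -0.6419  dq: -7.6955 0.4593 5.7158 -4.9275  eef: -0.5011 -0.2951 0.3945  effort: 9.8429 -6.8698 -4.9037 1.6931
step 20  θ: -2.9467 -1.8114 -0.5616 -0.7293  dq: -5.9381 0.9772 4.5395 -3.8303  eef: -0.5173 -0.3243 0.3743  effort: 7.3466 -9.8810 -4.1089 1.0333
step 21  θ: -3.0509 -1.7887 -0.4796 -0.7968  dq: -4.4799 1.2749 3.6538 -2.9400  eef: -0.5320 -0.3511 0.3533  effort: 4.8511 -12.4393 -3.8152 0.6703
step 22  θ: -3.1289 -1.7618 -0.4128 -0.8486  dq: -3.3244 1.4069 3.0427 -2.2515  eef: -0.5450 -0.3763 0.3314  effort: 2.4084 -14.6612 -3.8922 0.5261
step 23  θ: -3.1866 -1.7334 -0.3559 -0.8882  dq: -2.4472 1.4219 2.6589 -1.7273  eef: -0.5564 -0.4004 0.3087  effort: 0.0569 -16.4897 -4.1871 0.5216
step 24  θ: -3.2292 -1.7054 -0.3050 -0.9187  dq: -1.8143 1.3647 2.4388 -1.3314  eef: -0.5662 -0.4235 0.2851  effort: -2.1424 -17.8328 -4.5675 0.5979
step 25  θ: -3.2612 -1.6790 -0.2575 -0.9422  dq: -1.3875 1.2746 2.3183 -1.0344  eef: -0.5742 -0.4455 0.2612  effort: -4.1121 -18.6610 -4.9406 0.7134
step 26  θ: -3.2864 -1.6544 -0.2120 -0.9607  dq: -1.1263 1.1826 2.2432 -0.8124  eef: -0.5806 -0.4665 0.2372  effort: -5.7829 -19.0308 -5.2545 0.8388
step 27  θ: -3.3076 -1.6314 -0.1678 -0.9752  dq: -0.9898 1.1093 2.1739 -0.6453  eef: -0.5854 -0.4862 0.2136  effort: -7.1158 -19.0602 -5.4893 0.9530
step 28  θ: -3.3269 -1.6097 -0.1253 -0.9869  dq: -0.9390 1.0651 2.0860 -0.5168  eef: -0.5887 -0.5046 0.1907  effort: -8.1130 -18.8883 -5.6452 1.0424
step 29  θ: -3.3457 -1.5885 -0.0847 -0.9962  dq: -0.9397 1.0514 1.9688 -0.4145  eef: -0.5908 -0.5218 0.1691  effort: -8.8139 -18.6414 -5.7332 1.0995
step 30  θ: -3.3648 -1.5673 -0.0468 -1.0037  dq: -0.9642 1.0634 1.8213 -0.3294  eef: -0.5918 -0.5379 0.1487  effort: -9.2818 -18.4125 -5.7680 1.1226
step 31  θ: -3.3845 -1.5458 -0.0121 -1.0095  dq: -0.9929 1.0929 1.6496 -0.2558  eef: -0.5920 -0.5529 0.1299  effort: -9.5877 -18.2553 -5.7643 1.1139
step 32  θ: -3.4046 -1.5235 0.0190 -1.0140  dq: -1.0135 1.1309 1.4627 -0.1904  eef: -0.5916 -0.5670 0.1126  effort: -9.7965 -18.1889 -5.7346 1.0780
step 33  θ: -3.4250 -1.5005 0.0463 -1.0172  dq: -1.0201 1.1688 1.2708 -0.1316  eef: -0.5908 -0.5803 0.0968  effort: -9.9594 -18.2086 -5.6885 1.0208
step 34  θ: -3.4453 -1.4768 0.0699 -1.0193  dq: -1.0111 1.2004 1.0828 -0.0788  eef: -0.5897 -0.5929 0.0825  effort: -10.1118 -18.2956 -5.6328 0.9482
step 35  θ: -3.4653 -1.4526 0.0898 -1.0204  dq: -0.9879 1.2212 0.9055 -0.0318  eef: -0.5885 -0.6047 0.0694  effort: -10.2743 -18.4263 -5.5717 0.8657
step 36  θ: -3.4848 -1.4280 0.1062 -1.0207  dq: -0.9531 1.2292 0.7432 0.0086  eef: -0.5871 -0.6160 0.0575  effort: -10.4561 -18.5760 -5.5070 0.7786
step 37  θ: -3.5034 -1.4035 0.1196 -1.0201  dq: -0.9099 1.2238 0.5982 0.0421  eef: -0.5857 -0.6266 0.0467  effort: -10.6588 -18.7239 -5.4394 0.6913
step 38  θ: -3.5211 -1.3792 0.1304 -1.0190  dq: -0.8612 1.2054 0.4725 0.0706  eef: -0.5844 -0.6366 0.0369


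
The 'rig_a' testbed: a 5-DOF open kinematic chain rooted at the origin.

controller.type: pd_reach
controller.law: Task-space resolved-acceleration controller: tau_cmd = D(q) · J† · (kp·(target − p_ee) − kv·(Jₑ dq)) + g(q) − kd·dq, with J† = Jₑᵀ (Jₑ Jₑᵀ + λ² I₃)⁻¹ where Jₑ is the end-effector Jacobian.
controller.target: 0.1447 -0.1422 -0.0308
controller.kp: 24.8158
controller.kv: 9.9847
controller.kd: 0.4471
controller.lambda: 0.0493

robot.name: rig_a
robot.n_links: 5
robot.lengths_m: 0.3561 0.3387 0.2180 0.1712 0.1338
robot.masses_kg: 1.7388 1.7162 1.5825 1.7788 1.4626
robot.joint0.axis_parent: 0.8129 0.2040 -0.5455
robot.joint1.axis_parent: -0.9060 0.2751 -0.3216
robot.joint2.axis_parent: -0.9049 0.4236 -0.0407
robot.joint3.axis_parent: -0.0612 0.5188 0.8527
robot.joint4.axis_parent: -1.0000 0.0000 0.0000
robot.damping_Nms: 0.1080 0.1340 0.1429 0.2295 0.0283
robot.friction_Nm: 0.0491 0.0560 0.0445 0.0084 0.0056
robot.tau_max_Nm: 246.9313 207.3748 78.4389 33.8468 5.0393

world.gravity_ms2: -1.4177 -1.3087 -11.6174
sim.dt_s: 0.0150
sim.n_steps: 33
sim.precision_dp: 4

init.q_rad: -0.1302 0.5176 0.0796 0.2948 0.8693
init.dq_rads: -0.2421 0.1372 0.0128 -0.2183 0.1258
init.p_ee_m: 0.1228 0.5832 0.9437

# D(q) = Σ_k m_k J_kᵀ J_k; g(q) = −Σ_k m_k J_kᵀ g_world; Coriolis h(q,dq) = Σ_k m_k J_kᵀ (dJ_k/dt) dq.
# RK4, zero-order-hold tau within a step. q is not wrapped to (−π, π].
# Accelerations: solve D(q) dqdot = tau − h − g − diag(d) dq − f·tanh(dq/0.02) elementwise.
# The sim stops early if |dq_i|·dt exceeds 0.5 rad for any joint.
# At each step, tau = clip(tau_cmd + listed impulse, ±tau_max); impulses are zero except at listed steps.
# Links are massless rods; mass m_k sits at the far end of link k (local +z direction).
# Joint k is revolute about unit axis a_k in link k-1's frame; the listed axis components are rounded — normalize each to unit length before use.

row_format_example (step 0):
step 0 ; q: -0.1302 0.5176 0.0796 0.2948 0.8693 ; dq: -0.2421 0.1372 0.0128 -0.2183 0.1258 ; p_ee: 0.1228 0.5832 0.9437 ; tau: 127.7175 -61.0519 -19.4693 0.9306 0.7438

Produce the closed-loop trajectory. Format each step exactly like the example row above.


step 1 ; q: -0.1318 0.5148 0.0874 0.2949 0.8926 ; dq: 0.0314 -0.5094 1.0337 0.1785 2.9478 ; p_ee: 0.1217 0.5852 0.9387 ; tau: 110.8726 -54.1838 -18.2568 0.4978 -0.7807
step 2 ; q: -0.1296 0.5028 0.1108 0.2965 0.9470 ; dq: 0.2526 -1.0893 2.0927 0.0686 4.2513 ; p_ee: 0.1216 0.5833 0.9307 ; tau: 92.5347 -46.1589 -16.2654 0.3461 -1.3405
step 3 ; q: -0.1246 0.4830 0.1488 0.2983 1.0148 ; dq: 0.4184 -1.5605 2.9932 0.1726 4.7287 ; p_ee: 0.1226 0.5779 0.9209 ; tau: 75.0042 -37.9553 -13.9425 0.1748 -1.4560
step 4 ; q: -0.1173 0.4570 0.1992 0.3011 1.0863 ; dq: 0.5526 -1.9071 3.7376 0.2074 4.7412 ; p_ee: 0.1246 0.5695 0.9103 ; tau: 59.4637 -30.4327 -11.7589 0.0791 -1.3848
step 5 ; q: -0.1082 0.4268 0.2594 0.3045 1.1561 ; dq: 0.6649 -2.1264 4.2988 0.2410 4.5282 ; p_ee: 0.1274 0.5586 0.8990 ; tau: 46.2941 -23.9493 -9.9039 0.0089 -1.2677
step 6 ; q: -0.0975 0.3942 0.3267 0.3083 1.2221 ; dq: 0.7629 -2.2305 4.6901 0.2559 4.2255 ; p_ee: 0.1308 0.5456 0.8870 ; tau: 35.4252 -18.6495 -8.4771 -0.0463 -1.1669
step 7 ; q: -0.0854 0.3607 0.3988 0.3122 1.2833 ; dq: 0.8502 -2.2409 4.9404 0.2581 3.9040 ; p_ee: 0.1345 0.5311 0.8745 ; tau: 26.5979 -14.5075 -7.4964 -0.0989 -1.1017
step 8 ; q: -0.0721 0.3276 0.4739 0.3160 1.3397 ; dq: 0.9282 -2.1826 5.0862 0.2503 3.5918 ; p_ee: 0.1385 0.5154 0.8613 ; tau: 19.5002 -11.4104 -6.9371 -0.1543 -1.0680
step 9 ; q: -0.0576 0.2957 0.5507 0.3197 1.3915 ; dq: 0.9974 -2.0775 5.1601 0.2356 3.2950 ; p_ee: 0.1427 0.4988 0.8475 ; tau: 13.8358 -9.2074 -6.7509 -0.2142 -1.0530
step 10 ; q: -0.0422 0.2656 0.6281 0.3231 1.4390 ; dq: 1.0582 -1.9423 5.1859 0.2168 3.0113 ; p_ee: 0.1469 0.4816 0.8329 ; tau: 9.3456 -7.7419 -6.8801 -0.2786 -1.0437
step 11 ; q: -0.0259 0.2377 0.7058 0.3263 1.4823 ; dq: 1.1110 -1.7883 5.1791 0.1959 2.7378 ; p_ee: 0.1512 0.4640 0.8175 ; tau: 5.8085 -6.8675 -7.2663 -0.3465 -1.0298
step 12 ; q: -0.0089 0.2121 0.7831 0.3291 1.5215 ; dq: 1.1565 -1.6227 5.1489 0.1745 2.4724 ; p_ee: 0.1556 0.4463 0.8015 ; tau: 3.0366 -6.4540 -7.8550 -0.4168 -1.0047
step 13 ; q: 0.0087 0.1891 0.8599 0.3316 1.5568 ; dq: 1.1955 -1.4499 5.1003 0.1535 2.2147 ; p_ee: 0.1598 0.4285 0.7847 ; tau: 0.8695 -6.3899 -8.5970 -0.4885 -0.9648
step 14 ; q: 0.0269 0.1687 0.9359 0.3338 1.5883 ; dq: 1.2286 -1.2725 5.0361 0.1336 1.9652 ; p_ee: 0.1640 0.4107 0.7673 ; tau: -0.8294 -6.5811 -9.4493 -0.5604 -0.9087
step 15 ; q: 0.0455 0.1510 1.0107 0.3357 1.6161 ; dq: 1.2565 -1.0922 4.9579 0.1150 1.7247 ; p_ee: 0.1681 0.3931 0.7493 ; tau: -2.1748 -6.9501 -10.3745 -0.6318 -0.8365
step 16 ; q: 0.0646 0.1361 1.0843 0.3373 1.6404 ; dq: 1.2798 -0.9097 4.8664 0.0981 1.4942 ; p_ee: 0.1720 0.3756 0.7307 ; tau: -3.2622 -7.4344 -11.3403 -0.7018 -0.7494
step 17 ; q: 0.0839 0.1238 1.1565 0.3387 1.6614 ; dq: 1.2991 -0.7257 4.7624 0.0829 1.2748 ; p_ee: 0.1757 0.3584 0.7117 ; tau: -4.1690 -7.9849 -12.3189 -0.7697 -0.6488
step 18 ; q: 0.1035 0.1144 1.2270 0.3399 1.6791 ; dq: 1.3147 -0.5405 4.6464 0.0693 1.0670 ; p_ee: 0.1791 0.3414 0.6922 ; tau: -4.9560 -8.5642 -13.2865 -0.8349 -0.5367
step 19 ; q: 0.1233 0.1077 1.2957 0.3408 1.6938 ; dq: 1.3270 -0.3543 4.5190 0.0574 0.8714 ; p_ee: 0.1823 0.3247 0.6724 ; tau: -5.6693 -9.1451 -14.2230 -0.8966 -0.4151
step 20 ; q: 0.1433 0.1038 1.3624 0.3416 1.7056 ; dq: 1.3365 -0.1675 4.3809 0.0471 0.6882 ; p_ee: 0.1852 0.3083 0.6523 ; tau: -6.3425 -9.7088 -15.1114 -0.9545 -0.2860
step 21 ; q: 0.1634 0.1027 1.4270 0.3423 1.7148 ; dq: 1.3432 0.0190 4.2334 0.0389 0.5161 ; p_ee: 0.1878 0.2922 0.6320 ; tau: -6.9933 -10.2432 -15.9380 -1.0081 -0.1508
step 22 ; q: 0.1835 0.1044 1.4893 0.3429 1.7214 ; dq: 1.3468 0.2019 4.0795 0.0345 0.3501 ; p_ee: 0.1900 0.2764 0.6116 ; tau: -7.6146 -10.7413 -16.6933 -1.0577 -0.0090
step 23 ; q: 0.2038 0.1088 1.5492 0.3434 1.7257 ; dq: 1.3485 0.3847 3.9167 0.0306 0.1994 ; p_ee: 0.1919 0.2609 0.5912 ; tau: -8.2537 -11.1954 -17.3667 -1.1021 0.1329
step 24 ; q: 0.2240 0.1159 1.6067 0.3438 1.7278 ; dq: 1.3484 0.5667 3.7460 0.0278 0.0625 ; p_ee: 0.1934 0.2457 0.5709 ; tau: -8.9074 -11.6080 -17.9508 -1.1412 0.2743
step 25 ; q: 0.2442 0.1258 1.6615 0.3442 1.7279 ; dq: 1.3466 0.7474 3.5684 0.0261 -0.0586 ; p_ee: 0.1946 0.2308 0.5507 ; tau: -9.5789 -11.9774 -18.4401 -1.1749 0.4126
step 26 ; q: 0.2644 0.1383 1.7136 0.3446 1.7264 ; dq: 1.3430 0.9258 3.3848 0.0253 -0.1636 ; p_ee: 0.1954 0.2163 0.5307 ; tau: -10.2640 -12.3064 -18.8310 -1.2029 0.5462
step 27 ; q: 0.2845 0.1535 1.7630 0.3450 1.7233 ; dq: 1.3378 1.1005 3.1968 0.0260 -0.2597 ; p_ee: 0.1959 0.2020 0.5109 ; tau: -10.9321 -12.6138 -19.1226 -1.2254 0.6787
step 28 ; q: 0.3045 0.1713 1.8095 0.3454 1.7189 ; dq: 1.3309 1.2702 3.0054 0.0283 -0.3463 ; p_ee: 0.1960 0.1881 0.4915 ; tau: -11.5792 -12.9022 -19.3146 -1.2422 0.8086
step 29 ; q: 0.3244 0.1916 1.8531 0.3459 1.7132 ; dq: 1.3223 1.4336 2.8119 0.0320 -0.4229 ; p_ee: 0.1958 0.1745 0.4724 ; tau: -12.1999 -13.1750 -19.4081 -1.2535 0.9346
step 30 ; q: 0.3441 0.2143 1.8938 0.3464 1.7064 ; dq: 1.3122 1.5897 2.6172 0.0370 -0.4892 ; p_ee: 0.1953 0.1613 0.4538 ; tau: -12.7883 -13.4359 -19.4053 -1.2595 1.0558
step 31 ; q: 0.3637 0.2392 1.9317 0.3470 1.6987 ; dq: 1.3004 1.7370 2.4226 0.0433 -0.5451 ; p_ee: 0.1945 0.1484 0.4357 ; tau: -13.3385 -13.6887 -19.3099 -1.2601 1.1713
step 32 ; q: 0.3831 0.2663 1.9666 0.3478 1.6902 ; dq: 1.2871 1.8744 2.2292 0.0506 -0.5906 ; p_ee: 0.1935 0.1359 0.4180 ; tau: -13.8456 -13.9369 -19.1261 -1.2555 1.2807
step 33 ; q: 0.4023 0.2954 1.9986 0.3486 1.6812 ; dq: 1.2722 2.0009 2.0380 0.0587 -0.6258 ; p_ee: 0.1922 0.1238 0.4009


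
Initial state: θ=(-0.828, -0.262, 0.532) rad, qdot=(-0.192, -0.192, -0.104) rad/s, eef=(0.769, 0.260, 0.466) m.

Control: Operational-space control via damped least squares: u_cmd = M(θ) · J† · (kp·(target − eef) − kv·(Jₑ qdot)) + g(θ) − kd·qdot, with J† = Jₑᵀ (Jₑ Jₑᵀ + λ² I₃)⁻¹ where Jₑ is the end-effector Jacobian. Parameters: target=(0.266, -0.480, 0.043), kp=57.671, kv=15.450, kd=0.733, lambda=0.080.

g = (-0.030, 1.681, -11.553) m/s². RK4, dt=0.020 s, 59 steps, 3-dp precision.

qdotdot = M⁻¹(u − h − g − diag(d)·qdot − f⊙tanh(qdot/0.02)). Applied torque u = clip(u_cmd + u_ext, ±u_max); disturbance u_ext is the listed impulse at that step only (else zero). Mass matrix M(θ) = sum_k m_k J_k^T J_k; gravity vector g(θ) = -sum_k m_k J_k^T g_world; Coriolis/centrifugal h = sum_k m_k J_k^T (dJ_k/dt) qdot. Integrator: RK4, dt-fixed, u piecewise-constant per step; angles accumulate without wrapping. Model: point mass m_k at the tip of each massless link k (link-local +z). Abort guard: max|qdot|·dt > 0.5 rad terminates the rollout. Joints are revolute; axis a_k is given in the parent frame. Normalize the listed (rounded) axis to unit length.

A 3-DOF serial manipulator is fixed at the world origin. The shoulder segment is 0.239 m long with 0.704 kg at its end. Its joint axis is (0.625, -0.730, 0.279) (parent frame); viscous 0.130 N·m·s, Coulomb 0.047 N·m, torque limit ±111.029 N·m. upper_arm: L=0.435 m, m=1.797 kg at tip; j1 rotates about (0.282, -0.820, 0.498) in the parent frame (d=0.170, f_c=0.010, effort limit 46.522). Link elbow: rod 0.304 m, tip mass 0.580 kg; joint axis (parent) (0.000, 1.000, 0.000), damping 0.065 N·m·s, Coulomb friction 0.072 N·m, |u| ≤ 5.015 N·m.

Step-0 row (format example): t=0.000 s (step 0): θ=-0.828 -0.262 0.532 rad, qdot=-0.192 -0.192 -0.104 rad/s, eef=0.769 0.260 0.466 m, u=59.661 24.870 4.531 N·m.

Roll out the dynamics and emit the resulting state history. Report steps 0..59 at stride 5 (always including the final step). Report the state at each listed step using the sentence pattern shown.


t=0.100 s (step 5): θ=-0.677 -0.281 1.015 rad, qdot=2.664 -1.217 5.043 rad/s, eef=0.712 0.156 0.443 m, u=11.493 3.267 -0.631 N·m.
t=0.200 s (step 10): θ=-0.396 -0.493 1.414 rad, qdot=2.747 -2.827 3.027 rad/s, eef=0.605 0.025 0.412 m, u=3.810 1.109 -1.091 N·m.
t=0.300 s (step 15): θ=-0.142 -0.813 1.636 rad, qdot=2.353 -3.455 1.487 rad/s, eef=0.516 -0.087 0.346 m, u=6.017 4.611 -1.323 N·m.
t=0.400 s (step 20): θ=0.082 -1.159 1.729 rad, qdot=2.206 -3.370 0.461 rad/s, eef=0.446 -0.176 0.269 m, u=7.726 8.144 -1.145 N·m.
t=0.500 s (step 25): θ=0.319 -1.472 1.747 rad, qdot=2.668 -2.857 -0.010 rad/s, eef=0.391 -0.244 0.201 m, u=7.568 10.531 -1.030 N·m.
t=0.600 s (step 30): θ=0.646 -1.721 1.746 rad, qdot=3.982 -2.071 0.030 rad/s, eef=0.349 -0.285 0.146 m, u=3.870 10.509 -1.142 N·m.
t=0.700 s (step 35): θ=1.042 -1.872 1.762 rad, qdot=3.108 -0.974 0.217 rad/s, eef=0.330 -0.293 0.112 m, u=-6.740 5.860 -1.169 N·m.
t=0.800 s (step 40): θ=1.144 -1.936 1.772 rad, qdot=-1.114 -0.381 -0.011 rad/s, eef=0.326 -0.292 0.092 m, u=-6.497 5.718 -0.890 N·m.
t=0.900 s (step 45): θ=0.874 -1.957 1.766 rad, qdot=-3.908 -0.069 -0.124 rad/s, eef=0.320 -0.305 0.071 m, u=-1.584 6.065 -0.639 N·m.
t=1.000 s (step 50): θ=0.440 -1.961 1.746 rad, qdot=-4.495 -0.054 -0.286 rad/s, eef=0.307 -0.328 0.057 m, u=3.086 5.661 -0.248 N·m.
t=1.100 s (step 55): θ=0.024 -1.975 1.709 rad, qdot=-3.683 -0.232 -0.457 rad/s, eef=0.290 -0.355 0.052 m, u=6.155 5.148 0.058 N·m.
t=1.180 s (step 59): θ=-0.226 -1.999 1.669 rad, qdot=-2.544 -0.371 -0.528 rad/s, eef=0.276 -0.377 0.053 m.


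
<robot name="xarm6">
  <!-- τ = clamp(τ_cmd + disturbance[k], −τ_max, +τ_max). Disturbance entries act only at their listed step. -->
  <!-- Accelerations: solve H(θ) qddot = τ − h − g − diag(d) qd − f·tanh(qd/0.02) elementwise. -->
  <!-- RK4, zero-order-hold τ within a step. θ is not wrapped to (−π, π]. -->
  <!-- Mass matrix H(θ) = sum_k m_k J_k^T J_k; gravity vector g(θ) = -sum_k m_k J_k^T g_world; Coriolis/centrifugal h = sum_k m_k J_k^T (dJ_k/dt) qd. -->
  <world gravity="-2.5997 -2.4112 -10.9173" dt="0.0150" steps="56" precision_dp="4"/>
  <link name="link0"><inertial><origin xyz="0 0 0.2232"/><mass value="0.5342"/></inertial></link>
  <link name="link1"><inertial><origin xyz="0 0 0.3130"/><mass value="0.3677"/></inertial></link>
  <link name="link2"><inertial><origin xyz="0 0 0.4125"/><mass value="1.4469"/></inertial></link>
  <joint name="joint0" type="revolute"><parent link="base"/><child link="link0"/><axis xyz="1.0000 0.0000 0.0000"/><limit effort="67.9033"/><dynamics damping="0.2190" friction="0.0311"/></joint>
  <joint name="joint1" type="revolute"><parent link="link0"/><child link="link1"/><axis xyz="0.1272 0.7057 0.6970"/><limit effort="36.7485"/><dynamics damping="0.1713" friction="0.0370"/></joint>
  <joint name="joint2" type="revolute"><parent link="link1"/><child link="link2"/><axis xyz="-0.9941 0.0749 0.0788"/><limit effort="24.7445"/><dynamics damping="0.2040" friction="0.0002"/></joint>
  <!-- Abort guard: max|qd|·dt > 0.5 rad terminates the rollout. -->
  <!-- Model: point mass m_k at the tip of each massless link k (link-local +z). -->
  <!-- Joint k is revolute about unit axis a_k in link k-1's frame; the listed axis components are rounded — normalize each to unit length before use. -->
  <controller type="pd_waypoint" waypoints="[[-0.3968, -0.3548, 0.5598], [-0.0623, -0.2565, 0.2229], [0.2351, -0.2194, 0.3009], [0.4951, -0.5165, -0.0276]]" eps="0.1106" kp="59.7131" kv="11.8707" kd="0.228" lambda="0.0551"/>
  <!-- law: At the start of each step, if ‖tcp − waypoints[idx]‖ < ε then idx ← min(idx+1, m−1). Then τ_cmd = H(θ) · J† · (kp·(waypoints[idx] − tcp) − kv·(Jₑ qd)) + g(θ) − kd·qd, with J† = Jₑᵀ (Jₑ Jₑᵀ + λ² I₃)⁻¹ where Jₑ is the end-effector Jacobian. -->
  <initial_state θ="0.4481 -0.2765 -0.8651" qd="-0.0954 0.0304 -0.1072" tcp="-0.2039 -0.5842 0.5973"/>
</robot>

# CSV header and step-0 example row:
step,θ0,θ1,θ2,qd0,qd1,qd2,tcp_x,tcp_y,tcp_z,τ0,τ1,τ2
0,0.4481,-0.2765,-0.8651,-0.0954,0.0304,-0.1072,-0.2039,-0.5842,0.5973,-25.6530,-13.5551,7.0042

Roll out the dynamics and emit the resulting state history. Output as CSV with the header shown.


step,θ0,θ1,θ2,qd0,qd1,qd2,tcp_x,tcp_y,tcp_z,τ0,τ1,τ2
1,0.4445,-0.2781,-0.8704,-0.3857,-0.2442,-0.5952,-0.2050,-0.5822,0.5973,-23.2858,-10.7069,7.0155
2,0.4371,-0.2835,-0.8819,-0.5994,-0.4751,-0.9352,-0.2086,-0.5777,0.5970,-21.1215,-8.1929,6.9709
3,0.4270,-0.2921,-0.8976,-0.7481,-0.6681,-1.1508,-0.2141,-0.5712,0.5965,-19.1618,-5.9759,6.8924
4,0.4150,-0.3033,-0.9158,-0.8439,-0.8270,-1.2674,-0.2211,-0.5631,0.5958,-17.4037,-4.0269,6.7962
5,0.4020,-0.3166,-0.9351,-0.8978,-0.9548,-1.3089,-0.2293,-0.5538,0.5951,-15.8398,-2.3208,6.6933
6,0.3883,-0.3317,-0.9546,-0.9195,-1.0544,-1.2957,-0.2384,-0.5437,0.5943,-14.4600,-0.8356,6.5907
7,0.3746,-0.3481,-0.9737,-0.9169,-1.1281,-1.2445,-0.2481,-0.5329,0.5935,-13.2517,0.4488,6.4928
8,0.3610,-0.3654,-0.9918,-0.8964,-1.1785,-1.1686,-0.2580,-0.5218,0.5927,-12.2016,1.5507,6.4020
9,0.3478,-0.3833,-1.0086,-0.8633,-1.2080,-1.0784,-0.2682,-0.5105,0.5918,-11.2957,2.4875,6.3198
10,0.3352,-0.4015,-1.0240,-0.8217,-1.2189,-0.9815,-0.2783,-0.4992,0.5908,-10.5205,3.2753,6.2470
11,0.3232,-0.4197,-1.0380,-0.7746,-1.2136,-0.8837,-0.2882,-0.4880,0.5898,-9.8628,3.9294,6.1840
12,0.3120,-0.4378,-1.0505,-0.7245,-1.1943,-0.7889,-0.2979,-0.4771,0.5888,-9.3103,4.4643,6.1310
13,0.3015,-0.4555,-1.0616,-0.6734,-1.1633,-0.6999,-0.3072,-0.4665,0.5877,-8.8512,4.8934,6.0878
14,0.2918,-0.4726,-1.0715,-0.6225,-1.1227,-0.6182,-0.3160,-0.4563,0.5866,-8.4749,5.2292,6.0543
15,0.2828,-0.4891,-1.0802,-0.5728,-1.0743,-0.5448,-0.3244,-0.4465,0.5855,-8.1715,5.4835,6.0300
16,0.2746,-0.5048,-1.0879,-0.5250,-1.0201,-0.4798,-0.3323,-0.4373,0.5843,-5.0719,13.5665,-4.6893
17,0.2619,-0.5159,-1.1067,-1.1617,-0.4715,-2.0068,-0.3375,-0.4281,0.5810,-5.5491,11.7733,-2.6139
18,0.2411,-0.5199,-1.1451,-1.6012,-0.0680,-3.0917,-0.3385,-0.4186,0.5740,-5.7956,10.3615,-1.0256
19,0.2150,-0.5188,-1.1970,-1.8669,0.2148,-3.8140,-0.3362,-0.4090,0.5643,-5.9057,9.2385,0.2448
20,0.1860,-0.5141,-1.2576,-1.9965,0.4098,-4.2615,-0.3311,-0.3994,0.5524,-5.9459,8.3138,1.3086
21,0.1558,-0.5069,-1.3235,-2.0250,0.5451,-4.5084,-0.3239,-0.3899,0.5390,-5.9563,7.5295,2.2319
22,0.1257,-0.4981,-1.3919,-1.9813,0.6416,-4.6117,-0.3150,-0.3806,0.5244,-5.9576,6.8485,3.0502
23,0.0967,-0.4879,-1.4610,-1.8877,0.7144,-4.6132,-0.3049,-0.3716,0.5091,-5.9588,6.2467,3.7803
24,0.0694,-0.4768,-1.5297,-1.7605,0.7735,-4.5430,-0.2938,-0.3628,0.4934,-5.9625,5.7080,4.4291
25,0.0441,-0.4648,-1.5969,-1.6119,0.8252,-4.4224,-0.2821,-0.3544,0.4774,-5.9687,5.2218,4.9982
26,0.0211,-0.4521,-1.6621,-1.4507,0.8735,-4.2667,-0.2700,-0.3463,0.4614,-5.9761,4.7806,5.4877
27,0.0006,-0.4387,-1.7247,-1.2838,0.9204,-4.0868,-0.2577,-0.3386,0.4455,-5.9834,4.3790,5.8978
28,-0.0173,-0.4246,-1.7845,-1.1162,0.9668,-3.8908,-0.2453,-0.3313,0.4300,-5.9898,4.0130,6.2296
29,-0.0328,-0.4097,-1.8413,-0.9519,1.0125,-3.6847,-0.2331,-0.3244,0.4148,-5.9947,3.6796,6.4854
30,-0.0459,-0.3942,-1.8949,-0.7937,1.0570,-3.4729,-0.2212,-0.3178,0.4002,-5.9981,3.3763,6.6690
31,-0.0567,-0.3781,-1.9454,-0.6440,1.0991,-3.2589,-0.2097,-0.3117,0.3862,-6.0001,3.1010,6.7853
32,-0.0653,-0.3613,-1.9927,-0.5045,1.1375,-3.0455,-0.1985,-0.3059,0.3728,-6.0009,2.8520,6.8402
33,-0.0718,-0.3440,-2.0368,-0.3762,1.1709,-2.8347,-0.1879,-0.3005,0.3601,-6.0012,2.6277,6.8402
34,-0.0766,-0.3263,-2.0777,-0.2600,1.1978,-2.6285,-0.1779,-0.2955,0.3482,-6.0011,2.4266,6.7923
35,-0.0797,-0.3082,-2.1157,-0.1563,1.2171,-2.4281,-0.1684,-0.2909,0.3369,-6.0012,2.2471,6.7036
36,-0.0814,-0.2899,-2.1506,-0.0650,1.2278,-2.2348,-0.1596,-0.2866,0.3264,-6.0015,2.0879,6.5810
37,-0.0817,-0.2714,-2.1827,0.0135,1.2295,-2.0496,-0.1514,-0.2827,0.3166,-6.0002,1.9474,6.4315
38,-0.0810,-0.2531,-2.2122,0.0783,1.2224,-1.8735,-0.1438,-0.2791,0.3075,-5.9903,1.8239,6.2614
39,-0.0794,-0.2348,-2.2390,0.1320,1.2061,-1.7067,-0.1368,-0.2758,0.2991,-10.1386,8.8022,5.4830
40,-0.0791,-0.2095,-2.2650,-0.0934,2.1962,-1.7464,-0.1285,-0.2726,0.2918,-9.2844,7.0755,5.5763
41,-0.0818,-0.1703,-2.2909,-0.2611,3.0406,-1.7100,-0.1174,-0.2692,0.2861,-8.5794,5.6364,5.7072
42,-0.0866,-0.1195,-2.3158,-0.3819,3.7418,-1.5984,-0.1044,-0.2659,0.2817,-8.0068,4.4345,5.8161
43,-0.0930,-0.0593,-2.3384,-0.4657,4.2946,-1.4201,-0.0902,-0.2625,0.2783,-7.5546,3.4290,5.8692
44,-0.1004,0.0081,-2.3580,-0.5226,4.6919,-1.1890,-0.0752,-0.2594,0.2759,-7.2034,2.5870,5.8510
45,-0.1085,0.0803,-2.3739,-0.5616,4.9312,-0.9217,-0.0600,-0.2565,0.2742,-6.9277,1.8806,5.7593
46,-0.1171,0.1550,-2.3856,-0.5902,5.0184,-0.6357,-0.0447,-0.2539,0.2732,-6.6990,1.2858,5.6014
47,-0.1261,0.2299,-2.3929,-0.6132,4.9691,-0.3474,-0.0295,-0.2516,0.2727,-6.4903,0.7814,5.3909
48,-0.1355,0.3032,-2.3960,-0.6333,4.8071,-0.0708,-0.0146,-0.2497,0.2728,-6.2810,0.3492,5.1447
49,-0.1451,0.3735,-2.3952,-0.6508,4.5606,0.1831,0.0001,-0.2481,0.2734,-6.0595,-0.0265,4.8799
50,-0.1549,0.4396,-2.3907,-0.6647,4.2583,0.4068,0.0145,-0.2466,0.2743,-5.8231,-0.3583,4.6121
51,-0.1650,0.5009,-2.3832,-0.6733,3.9258,0.5965,0.0285,-0.2454,0.2756,-5.5761,-0.6559,4.3539
52,-0.1751,0.5572,-2.3730,-0.6751,3.5841,0.7507,0.0422,-0.2443,0.2771,-5.3266,-0.9264,4.1145
53,-0.1851,0.6084,-2.3608,-0.6692,3.2485,0.8704,0.0555,-0.2432,0.2789,-5.0834,-1.1747,3.9003
54,-0.1951,0.6546,-2.3471,-0.6553,2.9291,0.9581,0.0684,-0.2421,0.2808,-4.8545,-1.4040,3.7147
55,-0.2047,0.6963,-2.3323,-0.6340,2.6318,1.0170,0.0809,-0.2410,0.2828,-4.6459,-1.6162,3.5590
56,-0.2140,0.7336,-2.3167,-0.6061,2.3595,1.0509,0.0928,-0.2398,0.2848,,,


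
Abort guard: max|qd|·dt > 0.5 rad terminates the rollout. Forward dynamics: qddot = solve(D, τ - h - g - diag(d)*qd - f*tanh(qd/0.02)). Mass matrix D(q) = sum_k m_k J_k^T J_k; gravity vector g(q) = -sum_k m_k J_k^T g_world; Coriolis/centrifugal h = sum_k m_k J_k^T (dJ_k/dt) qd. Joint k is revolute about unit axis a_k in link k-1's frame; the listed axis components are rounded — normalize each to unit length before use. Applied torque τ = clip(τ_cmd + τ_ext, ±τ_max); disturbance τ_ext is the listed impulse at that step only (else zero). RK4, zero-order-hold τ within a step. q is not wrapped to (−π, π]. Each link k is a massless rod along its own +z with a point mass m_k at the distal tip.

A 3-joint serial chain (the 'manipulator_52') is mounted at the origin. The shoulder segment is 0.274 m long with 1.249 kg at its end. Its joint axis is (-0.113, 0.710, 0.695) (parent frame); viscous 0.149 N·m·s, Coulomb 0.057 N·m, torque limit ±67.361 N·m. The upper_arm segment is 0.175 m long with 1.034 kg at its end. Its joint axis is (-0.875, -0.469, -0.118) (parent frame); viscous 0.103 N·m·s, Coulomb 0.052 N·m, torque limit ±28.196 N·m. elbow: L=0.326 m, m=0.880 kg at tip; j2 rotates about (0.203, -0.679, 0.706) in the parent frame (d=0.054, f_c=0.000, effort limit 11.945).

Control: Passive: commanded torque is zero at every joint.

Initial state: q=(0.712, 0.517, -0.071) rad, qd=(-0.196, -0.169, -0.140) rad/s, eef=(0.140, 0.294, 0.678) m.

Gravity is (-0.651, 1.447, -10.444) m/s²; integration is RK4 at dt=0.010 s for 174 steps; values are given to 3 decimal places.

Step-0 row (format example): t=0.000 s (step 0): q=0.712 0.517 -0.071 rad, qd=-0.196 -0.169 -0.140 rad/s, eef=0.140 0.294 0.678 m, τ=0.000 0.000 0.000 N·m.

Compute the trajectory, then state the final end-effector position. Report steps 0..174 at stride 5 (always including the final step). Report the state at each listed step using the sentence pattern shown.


t=0.050 s (step 5): q=0.733 0.527 -0.065 rad, qd=1.031 0.557 0.324 rad/s, eef=0.140 0.299 0.675 m, τ=0.000 0.000 0.000 N·m.
t=0.100 s (step 10): q=0.816 0.572 -0.043 rad, qd=2.286 1.231 0.492 rad/s, eef=0.138 0.319 0.661 m, τ=0.000 0.000 0.000 N·m.
t=0.150 s (step 15): q=0.965 0.648 -0.024 rad, qd=3.724 1.773 0.205 rad/s, eef=0.134 0.352 0.636 m, τ=0.000 0.000 0.000 N·m.
t=0.200 s (step 20): q=1.192 0.743 -0.033 rad, qd=5.413 1.948 -0.647 rad/s, eef=0.129 0.397 0.596 m, τ=0.000 0.000 0.000 N·m.
t=0.250 s (step 25): q=1.509 0.829 -0.091 rad, qd=7.234 1.325 -1.615 rad/s, eef=0.124 0.452 0.543 m, τ=0.000 0.000 0.000 N·m.
t=0.300 s (step 30): q=1.909 0.854 -0.168 rad, qd=8.644 -0.550 -0.984 rad/s, eef=0.120 0.519 0.477 m, τ=0.000 0.000 0.000 N·m.
t=0.350 s (step 35): q=2.351 0.759 -0.128 rad, qd=8.762 -3.238 3.191 rad/s, eef=0.121 0.600 0.393 m, τ=0.000 0.000 0.000 N·m.
t=0.400 s (step 40): q=2.758 0.555 0.177 rad, qd=7.245 -4.572 8.742 rad/s, eef=0.127 0.684 0.268 m, τ=0.000 0.000 0.000 N·m.
t=0.450 s (step 45): q=3.047 0.310 0.672 rad, qd=4.057 -5.611 9.863 rad/s, eef=0.112 0.734 0.075 m, τ=0.000 0.000 0.000 N·m.
t=0.500 s (step 50): q=3.160 -0.079 1.001 rad, qd=0.668 -10.586 1.519 rad/s, eef=0.049 0.709 -0.159 m, τ=0.000 0.000 0.000 N·m.
t=0.550 s (step 55): q=3.133 -0.713 0.741 rad, qd=-1.597 -13.414 -11.150 rad/s, eef=-0.055 0.597 -0.369 m, τ=0.000 0.000 0.000 N·m.
t=0.600 s (step 60): q=3.038 -1.315 0.114 rad, qd=-1.577 -10.651 -11.097 rad/s, eef=-0.173 0.380 -0.474 m, τ=0.000 0.000 0.000 N·m.
t=0.650 s (step 65): q=3.022 -1.818 -0.212 rad, qd=1.143 -9.598 -1.985 rad/s, eef=-0.241 0.125 -0.431 m, τ=0.000 0.000 0.000 N·m.
t=0.700 s (step 70): q=3.167 -2.244 -0.198 rad, qd=4.698 -7.033 0.912 rad/s, eef=-0.249 -0.081 -0.303 m, τ=0.000 0.000 0.000 N·m.
t=0.750 s (step 75): q=3.474 -2.501 -0.245 rad, qd=7.220 -3.168 -3.330 rad/s, eef=-0.219 -0.211 -0.147 m, τ=0.000 0.000 0.000 N·m.
t=0.800 s (step 80): q=3.845 -2.557 -0.524 rad, qd=7.198 0.841 -7.405 rad/s, eef=-0.175 -0.274 -0.004 m, τ=0.000 0.000 0.000 N·m.
t=0.850 s (step 85): q=4.163 -2.438 -0.946 rad, qd=5.356 3.643 -9.227 rad/s, eef=-0.124 -0.289 0.105 m, τ=0.000 0.000 0.000 N·m.
t=0.900 s (step 90): q=4.373 -2.236 -1.417 rad, qd=3.051 3.787 -8.996 rad/s, eef=-0.067 -0.268 0.161 m, τ=0.000 0.000 0.000 N·m.
t=0.950 s (step 95): q=4.474 -2.107 -1.803 rad, qd=1.078 1.423 -6.718 rad/s, eef=-0.013 -0.231 0.162 m, τ=0.000 0.000 0.000 N·m.
t=1.000 s (step 100): q=4.486 -2.073 -2.131 rad, qd=-0.577 0.112 -6.698 rad/s, eef=0.028 -0.185 0.136 m, τ=0.000 0.000 0.000 N·m.
t=1.050 s (step 105): q=4.418 -2.085 -2.493 rad, qd=-2.162 -0.552 -7.933 rad/s, eef=0.058 -0.128 0.091 m, τ=0.000 0.000 0.000 N·m.
t=1.100 s (step 110): q=4.269 -2.127 -2.935 rad, qd=-3.814 -1.135 -9.866 rad/s, eef=0.078 -0.068 0.024 m, τ=0.000 0.000 0.000 N·m.
t=1.150 s (step 115): q=4.038 -2.205 -3.500 rad, qd=-5.359 -2.198 -13.072 rad/s, eef=0.097 -0.021 -0.069 m, τ=0.000 0.000 0.000 N·m.
t=1.200 s (step 120): q=3.741 -2.376 -4.297 rad, qd=-6.374 -4.144 -18.130 rad/s, eef=0.109 -0.026 -0.182 m, τ=0.000 0.000 0.000 N·m.
t=1.250 s (step 125): q=3.395 -2.451 -5.032 rad, qd=-7.484 0.269 -12.568 rad/s, eef=0.057 -0.098 -0.256 m, τ=0.000 0.000 0.000 N·m.
t=1.300 s (step 130): q=3.021 -2.417 -5.664 rad, qd=-7.078 0.983 -12.932 rad/s, eef=-0.034 -0.109 -0.315 m, τ=0.000 0.000 0.000 N·m.
t=1.350 s (step 135): q=2.728 -2.331 -6.316 rad, qd=-4.313 2.888 -13.012 rad/s, eef=-0.128 -0.039 -0.355 m, τ=0.000 0.000 0.000 N·m.
t=1.400 s (step 140): q=2.604 -2.081 -6.953 rad, qd=-0.703 7.480 -12.193 rad/s, eef=-0.189 0.082 -0.367 m, τ=0.000 0.000 0.000 N·m.
t=1.450 s (step 145): q=2.637 -1.615 -7.448 rad, qd=1.631 9.851 -6.115 rad/s, eef=-0.207 0.203 -0.371 m, τ=0.000 0.000 0.000 N·m.
t=1.500 s (step 150): q=2.726 -1.216 -7.488 rad, qd=1.781 5.758 4.282 rad/s, eef=-0.207 0.329 -0.386 m, τ=0.000 0.000 0.000 N·m.
t=1.550 s (step 155): q=2.828 -1.011 -7.080 rad, qd=2.502 3.042 11.281 rad/s, eef=-0.197 0.468 -0.389 m, τ=0.000 0.000 0.000 N·m.
t=1.600 s (step 160): q=2.980 -0.853 -6.433 rad, qd=3.463 3.681 13.859 rad/s, eef=-0.159 0.583 -0.372 m, τ=0.000 0.000 0.000 N·m.
t=1.650 s (step 165): q=3.145 -0.631 -5.783 rad, qd=2.832 4.999 11.311 rad/s, eef=-0.104 0.644 -0.327 m, τ=0.000 0.000 0.000 N·m.
t=1.700 s (step 170): q=3.249 -0.392 -5.341 rad, qd=1.303 4.177 6.363 rad/s, eef=-0.059 0.659 -0.280 m, τ=0.000 0.000 0.000 N·m.
t=1.740 s (step 174): q=3.280 -0.261 -5.158 rad, qd=0.284 2.258 2.937 rad/s, eef=-0.036 0.660 -0.255 m.
final eef position (m): -0.036 0.660 -0.255


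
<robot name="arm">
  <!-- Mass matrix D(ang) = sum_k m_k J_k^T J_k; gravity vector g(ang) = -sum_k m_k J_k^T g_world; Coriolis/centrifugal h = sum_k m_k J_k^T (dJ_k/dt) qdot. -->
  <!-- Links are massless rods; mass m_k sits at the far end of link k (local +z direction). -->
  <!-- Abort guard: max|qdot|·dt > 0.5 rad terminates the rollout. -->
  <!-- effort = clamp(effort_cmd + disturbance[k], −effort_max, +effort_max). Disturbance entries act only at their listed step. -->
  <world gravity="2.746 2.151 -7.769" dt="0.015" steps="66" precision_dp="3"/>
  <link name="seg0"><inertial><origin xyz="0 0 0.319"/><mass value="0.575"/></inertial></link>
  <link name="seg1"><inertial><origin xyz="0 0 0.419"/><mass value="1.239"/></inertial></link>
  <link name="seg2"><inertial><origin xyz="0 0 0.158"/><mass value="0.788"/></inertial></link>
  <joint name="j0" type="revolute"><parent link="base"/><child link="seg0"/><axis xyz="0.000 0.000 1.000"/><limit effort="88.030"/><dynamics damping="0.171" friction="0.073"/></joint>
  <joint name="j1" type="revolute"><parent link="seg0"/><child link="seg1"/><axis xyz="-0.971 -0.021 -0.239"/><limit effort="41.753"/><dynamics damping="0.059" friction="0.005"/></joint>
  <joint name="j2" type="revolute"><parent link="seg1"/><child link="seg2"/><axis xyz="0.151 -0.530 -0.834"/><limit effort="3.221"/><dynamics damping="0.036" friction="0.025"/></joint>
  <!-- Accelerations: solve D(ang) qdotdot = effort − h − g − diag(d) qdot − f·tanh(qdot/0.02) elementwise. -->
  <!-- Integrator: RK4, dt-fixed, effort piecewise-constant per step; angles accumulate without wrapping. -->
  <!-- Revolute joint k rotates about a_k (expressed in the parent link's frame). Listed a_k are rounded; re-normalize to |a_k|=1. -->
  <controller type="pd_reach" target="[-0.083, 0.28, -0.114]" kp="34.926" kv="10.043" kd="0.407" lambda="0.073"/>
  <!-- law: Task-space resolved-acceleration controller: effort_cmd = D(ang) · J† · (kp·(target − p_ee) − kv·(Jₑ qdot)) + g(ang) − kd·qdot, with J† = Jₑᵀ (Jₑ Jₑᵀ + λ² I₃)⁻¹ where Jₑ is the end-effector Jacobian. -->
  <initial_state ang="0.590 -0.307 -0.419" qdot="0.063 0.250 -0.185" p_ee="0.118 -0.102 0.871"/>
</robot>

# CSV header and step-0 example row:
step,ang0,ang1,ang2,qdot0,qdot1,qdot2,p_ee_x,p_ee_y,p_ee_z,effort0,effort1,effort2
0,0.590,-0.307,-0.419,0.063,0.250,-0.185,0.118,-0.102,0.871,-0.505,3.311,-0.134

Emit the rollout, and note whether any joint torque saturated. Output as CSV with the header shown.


step,ang0,ang1,ang2,qdot0,qdot1,qdot2,p_ee_x,p_ee_y,p_ee_z,effort0,effort1,effort2
1,0.590,-0.303,-0.428,0.011,0.251,-1.010,0.117,-0.100,0.872,-0.572,3.027,0.236
2,0.593,-0.299,-0.436,0.346,0.322,-0.066,0.116,-0.097,0.872,-0.664,2.976,-0.160
3,0.596,-0.294,-0.447,0.077,0.292,-1.400,0.115,-0.094,0.873,-0.634,2.680,0.418
4,0.601,-0.289,-0.455,0.552,0.385,0.244,0.114,-0.091,0.874,-0.723,2.751,-0.286
5,0.605,-0.284,-0.469,0.015,0.309,-1.973,0.113,-0.087,0.874,-0.615,2.385,0.666
6,0.612,-0.278,-0.476,0.812,0.449,0.893,0.111,-0.083,0.875,-0.764,2.627,-0.566
7,0.616,-0.273,-0.493,-0.187,0.298,-2.925,0.110,-0.079,0.876,-0.538,2.097,1.070
8,0.624,-0.267,-0.498,1.215,0.523,2.002,0.109,-0.075,0.876,-0.835,2.597,-1.048
9,0.628,-0.261,-0.519,-0.614,0.249,-4.539,0.107,-0.071,0.877,-0.381,1.768,1.752
10,0.639,-0.254,-0.519,1.926,0.633,4.083,0.105,-0.067,0.878,-0.986,2.702,-1.949
11,0.641,-0.249,-0.549,-1.455,0.134,-7.432,0.104,-0.062,0.878,-0.095,1.320,2.979
12,0.656,-0.241,-0.539,3.277,0.809,7.901,0.102,-0.058,0.879,-1.338,3.015,-3.221
13,0.658,-0.235,-0.571,-2.749,-0.013,-11.098,0.100,-0.053,0.879,0.384,0.858,3.221
14,0.665,-0.230,-0.595,3.325,0.763,6.832,0.099,-0.048,0.879,-1.404,2.711,-3.142
15,0.665,-0.225,-0.640,-2.822,-0.075,-11.785,0.097,-0.042,0.879,0.475,0.528,3.221
16,0.674,-0.220,-0.674,3.465,0.720,6.200,0.095,-0.036,0.879,-1.465,2.397,-2.889
17,0.677,-0.215,-0.720,-2.546,-0.100,-11.284,0.094,-0.030,0.879,0.488,0.293,3.221
18,0.689,-0.210,-0.749,3.717,0.703,6.399,0.092,-0.025,0.879,-1.510,2.206,-3.001
19,0.693,-0.207,-0.797,-2.693,-0.180,-11.798,0.090,-0.019,0.878,0.649,-0.034,3.221
20,0.706,-0.203,-0.833,3.822,0.638,6.008,0.088,-0.013,0.877,-1.512,1.929,-2.862
21,0.712,-0.200,-0.882,-2.539,-0.245,-11.568,0.086,-0.008,0.876,0.705,-0.314,3.221
22,0.726,-0.198,-0.916,3.932,0.580,6.039,0.084,-0.003,0.876,-1.494,1.741,-2.908
23,0.733,-0.196,-0.965,-2.480,-0.343,-11.714,0.082,0.002,0.875,0.781,-0.617,3.221
24,0.748,-0.195,-1.003,3.932,0.488,5.763,0.081,0.007,0.874,-1.440,1.554,-2.823
25,0.757,-0.195,-1.052,-2.155,-0.436,-11.354,0.079,0.011,0.872,0.751,-0.831,3.221
26,0.774,-0.195,-1.087,3.855,0.399,5.716,0.077,0.015,0.872,-1.346,1.512,-2.841
27,0.785,-0.196,-1.134,-1.848,-0.544,-11.106,0.075,0.019,0.870,0.718,-0.956,3.221
28,0.803,-0.198,-1.169,3.671,0.296,5.543,0.074,0.022,0.869,-1.210,1.578,-2.808
29,0.817,-0.200,-1.213,-1.397,-0.640,-10.540,0.072,0.024,0.868,0.628,-0.912,3.221
30,0.835,-0.203,-1.244,3.431,0.207,5.542,0.071,0.027,0.867,-1.047,1.803,-2.851
31,0.851,-0.208,-1.284,-0.968,-0.732,-10.038,0.070,0.028,0.865,0.547,-0.762,3.221
32,0.870,-0.212,-1.312,3.163,0.121,5.486,0.069,0.030,0.864,-0.869,2.084,-2.869
33,0.888,-0.217,-1.347,-0.494,-0.808,-9.400,0.069,0.031,0.863,0.461,-0.533,3.221
34,0.908,-0.223,-1.371,2.928,0.047,5.538,0.069,0.032,0.862,-0.690,2.386,-2.928
35,0.928,-0.229,-1.400,-0.051,-0.880,-8.874,0.069,0.033,0.861,0.409,-0.327,3.221
36,0.950,-0.236,-1.421,2.746,-0.030,5.528,0.069,0.033,0.860,-0.513,2.630,-2.953
37,0.972,-0.243,-1.446,0.385,-0.949,-8.337,0.070,0.034,0.859,0.397,-0.149,3.017
38,0.995,-0.252,-1.469,2.517,-0.168,4.706,0.071,0.034,0.858,-0.289,2.673,-2.621
39,1.020,-0.260,-1.490,0.965,-0.978,-7.077,0.072,0.034,0.857,0.382,0.171,2.467
40,1.046,-0.270,-1.516,2.361,-0.368,3.208,0.074,0.034,0.856,-0.041,2.523,-1.987
41,1.075,-0.281,-1.535,1.566,-0.992,-5.400,0.076,0.034,0.855,0.417,0.609,1.741
42,1.105,-0.292,-1.562,2.357,-0.600,1.570,0.078,0.035,0.854,0.225,2.306,-1.282
43,1.138,-0.305,-1.580,2.097,-1.030,-3.837,0.081,0.035,0.852,0.541,1.079,1.069
44,1.173,-0.319,-1.606,2.518,-0.839,0.236,0.084,0.036,0.851,0.513,2.156,-0.698
45,1.211,-0.333,-1.625,2.541,-1.119,-2.699,0.088,0.036,0.849,0.757,1.521,0.586
46,1.251,-0.350,-1.649,2.785,-1.071,-0.594,0.093,0.038,0.848,0.834,2.167,-0.323
47,1.294,-0.367,-1.669,2.909,-1.264,-2.009,0.098,0.040,0.846,1.052,1.939,0.303
48,1.339,-0.386,-1.692,3.072,-1.306,-1.051,0.104,0.042,0.844,1.192,2.345,-0.105
49,1.386,-0.407,-1.712,3.200,-1.457,-1.643,0.110,0.045,0.841,1.401,2.372,0.165
50,1.435,-0.430,-1.734,3.308,-1.548,-1.239,0.117,0.049,0.839,1.572,2.683,-0.001
51,1.485,-0.454,-1.754,3.395,-1.684,-1.452,0.125,0.054,0.836,1.774,2.852,0.102
52,1.537,-0.480,-1.774,3.450,-1.798,-1.279,0.133,0.060,0.832,1.952,3.139,0.036
53,1.589,-0.508,-1.794,3.480,-1.929,-1.332,0.142,0.068,0.828,2.136,3.378,0.068
54,1.641,-0.538,-1.813,3.480,-2.053,-1.241,0.151,0.076,0.824,2.300,3.663,0.036
55,1.693,-0.570,-1.831,3.455,-2.181,-1.228,0.160,0.086,0.818,2.456,3.930,0.036
56,1.745,-0.603,-1.849,3.405,-2.306,-1.161,0.169,0.098,0.812,2.589,4.208,0.011
57,1.795,-0.639,-1.867,3.336,-2.430,-1.118,0.179,0.111,0.806,2.705,4.475,-0.004
58,1.845,-0.676,-1.883,3.248,-2.550,-1.054,0.188,0.125,0.798,2.798,4.737,-0.029
59,1.893,-0.715,-1.898,3.147,-2.667,-0.996,0.197,0.141,0.789,2.867,4.986,-0.053
60,1.939,-0.756,-1.913,3.035,-2.779,-0.931,0.205,0.157,0.780,2.911,5.225,-0.080
61,1.984,-0.799,-1.926,2.915,-2.885,-0.866,0.212,0.175,0.769,2.931,5.449,-0.108
62,2.027,-0.843,-1.939,2.790,-2.986,-0.798,0.219,0.194,0.758,2.925,5.660,-0.138
63,2.068,-0.888,-1.950,2.662,-3.080,-0.731,0.225,0.214,0.745,2.896,5.857,-0.169
64,2.107,-0.935,-1.961,2.533,-3.168,-0.662,0.230,0.234,0.731,2.845,6.041,-0.200
65,2.144,-0.983,-1.971,2.405,-3.248,-0.595,0.234,0.255,0.716,2.772,6.213,-0.230
66,2.179,-1.032,-1.979,2.278,-3.322,-0.528,0.237,0.276,0.699,,,
# any joint saturated: yes
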